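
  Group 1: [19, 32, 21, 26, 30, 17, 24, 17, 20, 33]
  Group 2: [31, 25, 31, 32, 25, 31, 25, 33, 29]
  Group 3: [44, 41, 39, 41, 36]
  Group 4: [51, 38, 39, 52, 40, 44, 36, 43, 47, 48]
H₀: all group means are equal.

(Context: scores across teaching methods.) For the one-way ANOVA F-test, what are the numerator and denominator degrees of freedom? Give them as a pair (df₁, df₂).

k = 4 groups, N = 34 total
df = (k−1, N−k) = (4−1, 34−4) = (3, 30)

degrees of freedom = [3, 30]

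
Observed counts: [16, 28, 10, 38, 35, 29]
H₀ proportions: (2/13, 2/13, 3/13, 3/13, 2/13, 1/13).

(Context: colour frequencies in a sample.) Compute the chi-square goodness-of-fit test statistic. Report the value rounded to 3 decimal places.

n = 156; E_i = n·p_i = [24.00, 24.00, 36.00, 36.00, 24.00, 12.00]
χ² = (16−24.00)²/24.00 + (28−24.00)²/24.00 + (10−36.00)²/36.00 + (38−36.00)²/36.00 + (35−24.00)²/24.00 + (29−12.00)²/12.00 = 51.3472
df = 5

test statistic = 51.347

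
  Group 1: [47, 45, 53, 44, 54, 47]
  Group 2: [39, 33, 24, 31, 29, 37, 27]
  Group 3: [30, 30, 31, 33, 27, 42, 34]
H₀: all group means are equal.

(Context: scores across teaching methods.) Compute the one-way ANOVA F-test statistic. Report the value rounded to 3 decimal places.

Group means [48.33, 31.43, 32.43], grand mean 36.850
SSB = Σnᵢ(x̄ᵢ−x̄)² = 1133.788; SSW = ΣΣ(x−x̄ᵢ)² = 396.762
MSB = 1133.788/2 = 566.8940; MSW = 396.762/17 = 23.3389
F = MSB/MSW = 24.2896
df = (2, 17)

test statistic = 24.290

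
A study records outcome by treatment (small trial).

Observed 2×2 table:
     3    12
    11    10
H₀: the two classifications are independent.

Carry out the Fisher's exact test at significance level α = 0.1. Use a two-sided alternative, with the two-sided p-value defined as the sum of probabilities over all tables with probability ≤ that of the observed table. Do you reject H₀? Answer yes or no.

reject H₀: yes

Margins: r₁=15, r₂=21, c₁=14, c₂=22, n=36
p_obs = C(15,3)·C(21,11)/C(36,14); sum pmf over tables with pmf ≤ p_obs
p-value (two-sided) = 0.08330
At α=0.1: p < α → reject H₀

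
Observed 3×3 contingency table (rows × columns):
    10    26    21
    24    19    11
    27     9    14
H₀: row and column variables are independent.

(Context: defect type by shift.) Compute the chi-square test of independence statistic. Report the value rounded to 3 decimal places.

test statistic = 19.028

Row totals [57, 54, 50], col totals [61, 54, 46], n=161
χ² = (10−21.60)²/21.60 + (26−19.12)²/19.12 + (21−16.29)²/16.29 + (24−20.46)²/20.46 + (19−18.11)²/18.11 + (11−15.43)²/15.43 + (27−18.94)²/18.94 + (9−16.77)²/16.77 + (14−14.29)²/14.29 = 19.0277
df = 4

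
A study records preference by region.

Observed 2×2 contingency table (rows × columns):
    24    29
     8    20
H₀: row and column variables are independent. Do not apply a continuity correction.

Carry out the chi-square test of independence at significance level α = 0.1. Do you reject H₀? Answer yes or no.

Row totals [53, 28], col totals [32, 49], n=81
χ² = (24−20.94)²/20.94 + (29−32.06)²/32.06 + (8−11.06)²/11.06 + (20−16.94)²/16.94 = 2.1410
df = 1
p-value (upper-tail) = 0.14341
At α=0.1: p ≥ α → fail to reject H₀

reject H₀: no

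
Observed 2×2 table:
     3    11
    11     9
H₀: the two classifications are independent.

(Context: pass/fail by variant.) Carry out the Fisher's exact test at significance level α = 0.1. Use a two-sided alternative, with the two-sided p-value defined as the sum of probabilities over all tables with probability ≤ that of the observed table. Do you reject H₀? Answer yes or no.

reject H₀: yes

Margins: r₁=14, r₂=20, c₁=14, c₂=20, n=34
p_obs = C(14,3)·C(20,11)/C(34,14); sum pmf over tables with pmf ≤ p_obs
p-value (two-sided) = 0.07906
At α=0.1: p < α → reject H₀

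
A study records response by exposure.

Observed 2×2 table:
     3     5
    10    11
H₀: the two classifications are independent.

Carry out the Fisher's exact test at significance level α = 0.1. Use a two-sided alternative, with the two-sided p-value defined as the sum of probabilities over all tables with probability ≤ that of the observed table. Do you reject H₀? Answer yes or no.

Margins: r₁=8, r₂=21, c₁=13, c₂=16, n=29
p_obs = C(8,3)·C(21,10)/C(29,13); sum pmf over tables with pmf ≤ p_obs
p-value (two-sided) = 0.69682
At α=0.1: p ≥ α → fail to reject H₀

reject H₀: no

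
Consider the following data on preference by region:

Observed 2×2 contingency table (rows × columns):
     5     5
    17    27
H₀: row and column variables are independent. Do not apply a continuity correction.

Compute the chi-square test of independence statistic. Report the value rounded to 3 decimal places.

test statistic = 0.436

Row totals [10, 44], col totals [22, 32], n=54
χ² = (5−4.07)²/4.07 + (5−5.93)²/5.93 + (17−17.93)²/17.93 + (27−26.07)²/26.07 = 0.4358
df = 1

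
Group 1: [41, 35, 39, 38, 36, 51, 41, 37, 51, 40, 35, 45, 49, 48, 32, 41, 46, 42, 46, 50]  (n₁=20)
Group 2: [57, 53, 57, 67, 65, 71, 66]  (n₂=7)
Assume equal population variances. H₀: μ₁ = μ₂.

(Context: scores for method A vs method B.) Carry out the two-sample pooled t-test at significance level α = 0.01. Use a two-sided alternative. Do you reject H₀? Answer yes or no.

reject H₀: yes

x̄₁=42.150, s₁=5.815, n₁=20
x̄₂=62.286, s₂=6.601, n₂=7
s_p² = [19·5.815² + 6·6.601²]/25 = 36.1591
SE = √(s_p²·(1/20+1/7)) = 2.6407
t = (42.150−62.286)/2.6407 = -7.6250
df = 25
p-value (two-sided) = 0.00000
At α=0.01: p < α → reject H₀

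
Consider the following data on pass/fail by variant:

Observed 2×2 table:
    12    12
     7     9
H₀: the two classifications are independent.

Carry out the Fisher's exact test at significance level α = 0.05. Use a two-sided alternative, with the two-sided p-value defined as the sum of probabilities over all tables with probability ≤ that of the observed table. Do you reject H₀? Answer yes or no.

Margins: r₁=24, r₂=16, c₁=19, c₂=21, n=40
p_obs = C(24,12)·C(16,7)/C(40,19); sum pmf over tables with pmf ≤ p_obs
p-value (two-sided) = 0.75530
At α=0.05: p ≥ α → fail to reject H₀

reject H₀: no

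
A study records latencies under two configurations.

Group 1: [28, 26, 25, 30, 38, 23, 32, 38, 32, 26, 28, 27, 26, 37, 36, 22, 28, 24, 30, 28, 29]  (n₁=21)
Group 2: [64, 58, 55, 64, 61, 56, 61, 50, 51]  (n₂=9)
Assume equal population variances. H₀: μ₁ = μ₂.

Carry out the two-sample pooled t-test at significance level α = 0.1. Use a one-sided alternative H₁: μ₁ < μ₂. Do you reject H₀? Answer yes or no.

x̄₁=29.190, s₁=4.771, n₁=21
x̄₂=57.778, s₂=5.191, n₂=9
s_p² = [20·4.771² + 8·5.191²]/28 = 23.9569
SE = √(s_p²·(1/21+1/9)) = 1.9500
t = (29.190−57.778)/1.9500 = -14.6598
df = 28
p-value (one-sided, H₁ less) = 0.00000
At α=0.1: p < α → reject H₀

reject H₀: yes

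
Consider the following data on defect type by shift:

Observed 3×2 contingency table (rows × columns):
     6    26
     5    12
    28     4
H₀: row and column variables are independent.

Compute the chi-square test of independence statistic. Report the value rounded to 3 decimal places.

test statistic = 33.317

Row totals [32, 17, 32], col totals [39, 42], n=81
χ² = (6−15.41)²/15.41 + (26−16.59)²/16.59 + (5−8.19)²/8.19 + (12−8.81)²/8.81 + (28−15.41)²/15.41 + (4−16.59)²/16.59 = 33.3169
df = 2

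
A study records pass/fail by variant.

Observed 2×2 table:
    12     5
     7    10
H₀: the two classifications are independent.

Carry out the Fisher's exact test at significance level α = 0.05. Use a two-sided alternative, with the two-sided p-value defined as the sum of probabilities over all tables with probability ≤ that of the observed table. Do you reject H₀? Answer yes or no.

reject H₀: no

Margins: r₁=17, r₂=17, c₁=19, c₂=15, n=34
p_obs = C(17,12)·C(17,7)/C(34,19); sum pmf over tables with pmf ≤ p_obs
p-value (two-sided) = 0.16632
At α=0.05: p ≥ α → fail to reject H₀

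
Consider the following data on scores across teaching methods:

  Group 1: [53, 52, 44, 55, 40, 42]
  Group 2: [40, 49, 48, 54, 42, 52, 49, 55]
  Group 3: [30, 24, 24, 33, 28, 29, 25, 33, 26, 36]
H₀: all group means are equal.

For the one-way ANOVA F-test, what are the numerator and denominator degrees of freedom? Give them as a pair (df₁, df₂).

degrees of freedom = [2, 21]

k = 3 groups, N = 24 total
df = (k−1, N−k) = (3−1, 24−3) = (2, 21)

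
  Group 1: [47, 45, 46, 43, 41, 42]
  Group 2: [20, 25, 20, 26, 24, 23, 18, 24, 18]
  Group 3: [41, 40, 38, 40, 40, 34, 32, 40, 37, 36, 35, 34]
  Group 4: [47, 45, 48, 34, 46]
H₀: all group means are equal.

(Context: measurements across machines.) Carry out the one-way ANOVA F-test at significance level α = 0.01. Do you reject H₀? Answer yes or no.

Group means [44.00, 22.00, 37.25, 44.00], grand mean 35.281
SSB = Σnᵢ(x̄ᵢ−x̄)² = 2470.219; SSW = ΣΣ(x−x̄ᵢ)² = 332.250
MSB = 2470.219/3 = 823.4062; MSW = 332.250/28 = 11.8661
F = MSB/MSW = 69.3916
df = (3, 28)
p-value (upper-tail) = 0.00000
At α=0.01: p < α → reject H₀

reject H₀: yes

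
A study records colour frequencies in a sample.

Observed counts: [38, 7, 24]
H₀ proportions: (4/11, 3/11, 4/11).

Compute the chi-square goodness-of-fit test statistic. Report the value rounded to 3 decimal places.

test statistic = 14.111

n = 69; E_i = n·p_i = [25.09, 18.82, 25.09]
χ² = (38−25.09)²/25.09 + (7−18.82)²/18.82 + (24−25.09)²/25.09 = 14.1111
df = 2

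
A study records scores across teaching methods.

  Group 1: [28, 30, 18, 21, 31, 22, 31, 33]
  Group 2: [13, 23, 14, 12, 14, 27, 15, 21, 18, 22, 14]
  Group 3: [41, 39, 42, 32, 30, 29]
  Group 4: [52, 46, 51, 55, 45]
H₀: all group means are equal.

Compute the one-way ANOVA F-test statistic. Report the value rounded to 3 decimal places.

Group means [26.75, 17.55, 35.50, 49.80], grand mean 28.967
SSB = Σnᵢ(x̄ᵢ−x̄)² = 3900.439; SSW = ΣΣ(x−x̄ᵢ)² = 706.527
MSB = 3900.439/3 = 1300.1465; MSW = 706.527/26 = 27.1741
F = MSB/MSW = 47.8450
df = (3, 26)

test statistic = 47.845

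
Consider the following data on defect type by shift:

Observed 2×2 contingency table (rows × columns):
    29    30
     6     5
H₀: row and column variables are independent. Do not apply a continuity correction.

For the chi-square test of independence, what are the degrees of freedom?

df = (r−1)(c−1) = (2−1)·(2−1) = 1

degrees of freedom = 1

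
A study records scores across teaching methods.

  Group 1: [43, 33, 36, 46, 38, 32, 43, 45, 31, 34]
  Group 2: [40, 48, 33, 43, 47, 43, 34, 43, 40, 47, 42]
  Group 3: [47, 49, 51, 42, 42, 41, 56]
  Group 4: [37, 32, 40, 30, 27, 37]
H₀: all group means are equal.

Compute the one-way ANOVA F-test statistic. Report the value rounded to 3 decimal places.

Group means [38.10, 41.82, 46.86, 33.83], grand mean 40.353
SSB = Σnᵢ(x̄ᵢ−x̄)² = 625.538; SSW = ΣΣ(x−x̄ᵢ)² = 844.227
MSB = 625.538/3 = 208.5126; MSW = 844.227/30 = 28.1409
F = MSB/MSW = 7.4096
df = (3, 30)

test statistic = 7.410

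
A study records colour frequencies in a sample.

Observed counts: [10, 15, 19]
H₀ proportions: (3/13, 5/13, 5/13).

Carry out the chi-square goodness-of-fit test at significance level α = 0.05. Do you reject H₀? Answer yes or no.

n = 44; E_i = n·p_i = [10.15, 16.92, 16.92]
χ² = (10−10.15)²/10.15 + (15−16.92)²/16.92 + (19−16.92)²/16.92 = 0.4758
df = 2
p-value (upper-tail) = 0.78830
At α=0.05: p ≥ α → fail to reject H₀

reject H₀: no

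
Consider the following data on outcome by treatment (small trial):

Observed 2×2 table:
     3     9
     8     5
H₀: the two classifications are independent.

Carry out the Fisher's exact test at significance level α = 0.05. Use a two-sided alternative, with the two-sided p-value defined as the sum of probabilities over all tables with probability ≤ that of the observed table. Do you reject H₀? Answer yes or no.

reject H₀: no

Margins: r₁=12, r₂=13, c₁=11, c₂=14, n=25
p_obs = C(12,3)·C(13,8)/C(25,11); sum pmf over tables with pmf ≤ p_obs
p-value (two-sided) = 0.11070
At α=0.05: p ≥ α → fail to reject H₀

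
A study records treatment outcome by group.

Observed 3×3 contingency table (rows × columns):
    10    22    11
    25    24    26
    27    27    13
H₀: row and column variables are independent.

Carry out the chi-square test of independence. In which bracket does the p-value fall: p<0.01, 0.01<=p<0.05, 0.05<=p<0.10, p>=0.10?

p-value bracket: 0.05<=p<0.10

Row totals [43, 75, 67], col totals [62, 73, 50], n=185
χ² = (10−14.41)²/14.41 + (22−16.97)²/16.97 + (11−11.62)²/11.62 + (25−25.14)²/25.14 + (24−29.59)²/29.59 + (26−20.27)²/20.27 + (27−22.45)²/22.45 + (27−26.44)²/26.44 + (13−18.11)²/18.11 = 7.9271
df = 4
p-value (upper-tail) = 0.09429
→ bracket: 0.05<=p<0.10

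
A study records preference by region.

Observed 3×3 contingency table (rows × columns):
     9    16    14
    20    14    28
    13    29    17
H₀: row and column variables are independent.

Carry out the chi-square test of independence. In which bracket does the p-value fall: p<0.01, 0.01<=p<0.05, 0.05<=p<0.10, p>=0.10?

Row totals [39, 62, 59], col totals [42, 59, 59], n=160
χ² = (9−10.24)²/10.24 + (16−14.38)²/14.38 + (14−14.38)²/14.38 + (20−16.27)²/16.27 + (14−22.86)²/22.86 + (28−22.86)²/22.86 + (13−15.49)²/15.49 + (29−21.76)²/21.76 + (17−21.76)²/21.76 = 9.6356
df = 4
p-value (upper-tail) = 0.04704
→ bracket: 0.01<=p<0.05

p-value bracket: 0.01<=p<0.05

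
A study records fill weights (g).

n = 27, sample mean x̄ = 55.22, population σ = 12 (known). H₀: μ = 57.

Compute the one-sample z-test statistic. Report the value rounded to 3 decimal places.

test statistic = -0.771

SE = σ/√n = 12/√27 = 2.3094
z = (x̄−μ₀)/SE = (55.22−57)/2.3094 = -0.7708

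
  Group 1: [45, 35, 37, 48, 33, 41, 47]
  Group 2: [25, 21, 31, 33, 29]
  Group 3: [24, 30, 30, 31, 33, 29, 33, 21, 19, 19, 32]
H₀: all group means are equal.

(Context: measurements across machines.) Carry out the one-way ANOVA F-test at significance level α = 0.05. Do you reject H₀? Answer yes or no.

Group means [40.86, 27.80, 27.36], grand mean 31.565
SSB = Σnᵢ(x̄ᵢ−x̄)² = 869.450; SSW = ΣΣ(x−x̄ᵢ)² = 616.203
MSB = 869.450/2 = 434.7248; MSW = 616.203/20 = 30.8101
F = MSB/MSW = 14.1098
df = (2, 20)
p-value (upper-tail) = 0.00015
At α=0.05: p < α → reject H₀

reject H₀: yes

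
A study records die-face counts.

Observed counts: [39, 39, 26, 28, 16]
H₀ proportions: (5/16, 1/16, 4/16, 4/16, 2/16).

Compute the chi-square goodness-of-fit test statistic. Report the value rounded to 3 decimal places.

test statistic = 102.616

n = 148; E_i = n·p_i = [46.25, 9.25, 37.00, 37.00, 18.50]
χ² = (39−46.25)²/46.25 + (39−9.25)²/9.25 + (26−37.00)²/37.00 + (28−37.00)²/37.00 + (16−18.50)²/18.50 = 102.6162
df = 4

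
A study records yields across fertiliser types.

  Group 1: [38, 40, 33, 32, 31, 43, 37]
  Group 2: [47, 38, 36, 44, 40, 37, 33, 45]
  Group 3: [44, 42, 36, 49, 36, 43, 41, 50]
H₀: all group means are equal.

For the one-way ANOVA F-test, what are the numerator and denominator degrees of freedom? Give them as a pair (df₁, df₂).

degrees of freedom = [2, 20]

k = 3 groups, N = 23 total
df = (k−1, N−k) = (3−1, 23−3) = (2, 20)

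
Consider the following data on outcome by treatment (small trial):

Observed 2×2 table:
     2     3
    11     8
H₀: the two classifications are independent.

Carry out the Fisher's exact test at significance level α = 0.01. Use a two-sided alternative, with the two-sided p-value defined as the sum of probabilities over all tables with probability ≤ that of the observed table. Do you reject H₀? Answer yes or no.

Margins: r₁=5, r₂=19, c₁=13, c₂=11, n=24
p_obs = C(5,2)·C(19,11)/C(24,13); sum pmf over tables with pmf ≤ p_obs
p-value (two-sided) = 0.62992
At α=0.01: p ≥ α → fail to reject H₀

reject H₀: no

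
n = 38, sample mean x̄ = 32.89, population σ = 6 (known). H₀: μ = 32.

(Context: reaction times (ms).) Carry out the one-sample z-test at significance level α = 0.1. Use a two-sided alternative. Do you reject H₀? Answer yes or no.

SE = σ/√n = 6/√38 = 0.9733
z = (x̄−μ₀)/SE = (32.89−32)/0.9733 = 0.9144
p-value (two-sided) = 0.36051
At α=0.1: p ≥ α → fail to reject H₀

reject H₀: no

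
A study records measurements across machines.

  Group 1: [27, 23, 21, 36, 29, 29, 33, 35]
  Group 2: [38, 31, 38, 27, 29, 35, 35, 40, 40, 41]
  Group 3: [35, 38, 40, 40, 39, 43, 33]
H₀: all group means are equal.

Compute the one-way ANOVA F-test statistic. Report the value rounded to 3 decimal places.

test statistic = 7.561

Group means [29.12, 35.40, 38.29], grand mean 34.200
SSB = Σnᵢ(x̄ᵢ−x̄)² = 337.296; SSW = ΣΣ(x−x̄ᵢ)² = 490.704
MSB = 337.296/2 = 168.6482; MSW = 490.704/22 = 22.3047
F = MSB/MSW = 7.5611
df = (2, 22)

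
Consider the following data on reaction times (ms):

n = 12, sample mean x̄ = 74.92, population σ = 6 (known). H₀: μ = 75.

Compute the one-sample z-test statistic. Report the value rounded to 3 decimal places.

SE = σ/√n = 6/√12 = 1.7321
z = (x̄−μ₀)/SE = (74.92−75)/1.7321 = -0.0462

test statistic = -0.046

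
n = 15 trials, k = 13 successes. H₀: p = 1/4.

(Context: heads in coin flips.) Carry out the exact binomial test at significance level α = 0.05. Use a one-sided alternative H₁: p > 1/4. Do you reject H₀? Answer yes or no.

Exact binomial: n=15, k=13, p₀=1/4=0.2500
P(X≥13) from Σ C(n,i)·p₀^i·(1−p₀)^(n−i)
p-value (one-sided, H₁ greater) = 0.00000
At α=0.05: p < α → reject H₀

reject H₀: yes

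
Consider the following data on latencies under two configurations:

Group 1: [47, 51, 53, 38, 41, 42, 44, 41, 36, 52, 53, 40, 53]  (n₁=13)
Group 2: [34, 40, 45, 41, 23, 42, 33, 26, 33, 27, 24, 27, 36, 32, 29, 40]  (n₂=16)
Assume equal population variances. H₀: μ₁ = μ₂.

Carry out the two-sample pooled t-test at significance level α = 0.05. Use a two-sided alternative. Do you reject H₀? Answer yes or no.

reject H₀: yes

x̄₁=45.462, s₁=6.293, n₁=13
x̄₂=33.250, s₂=6.904, n₂=16
s_p² = [12·6.293² + 15·6.904²]/27 = 44.0826
SE = √(s_p²·(1/13+1/16)) = 2.4791
t = (45.462−33.250)/2.4791 = 4.9257
df = 27
p-value (two-sided) = 0.00004
At α=0.05: p < α → reject H₀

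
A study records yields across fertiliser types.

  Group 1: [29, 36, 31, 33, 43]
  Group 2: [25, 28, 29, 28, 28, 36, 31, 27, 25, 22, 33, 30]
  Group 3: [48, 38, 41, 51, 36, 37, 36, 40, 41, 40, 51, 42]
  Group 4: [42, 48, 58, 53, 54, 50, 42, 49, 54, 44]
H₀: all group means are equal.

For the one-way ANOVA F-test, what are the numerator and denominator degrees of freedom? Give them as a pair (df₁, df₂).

degrees of freedom = [3, 35]

k = 4 groups, N = 39 total
df = (k−1, N−k) = (4−1, 39−4) = (3, 35)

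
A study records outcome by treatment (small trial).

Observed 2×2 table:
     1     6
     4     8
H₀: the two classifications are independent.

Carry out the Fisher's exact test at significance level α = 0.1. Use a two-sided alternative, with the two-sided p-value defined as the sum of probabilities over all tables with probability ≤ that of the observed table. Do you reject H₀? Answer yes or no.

Margins: r₁=7, r₂=12, c₁=5, c₂=14, n=19
p_obs = C(7,1)·C(12,4)/C(19,5); sum pmf over tables with pmf ≤ p_obs
p-value (two-sided) = 0.60268
At α=0.1: p ≥ α → fail to reject H₀

reject H₀: no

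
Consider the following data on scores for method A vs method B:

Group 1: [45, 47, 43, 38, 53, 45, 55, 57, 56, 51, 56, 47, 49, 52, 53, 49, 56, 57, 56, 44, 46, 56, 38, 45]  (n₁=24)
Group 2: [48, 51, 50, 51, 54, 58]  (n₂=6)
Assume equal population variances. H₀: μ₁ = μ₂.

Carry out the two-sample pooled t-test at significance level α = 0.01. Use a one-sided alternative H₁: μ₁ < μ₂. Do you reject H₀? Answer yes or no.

x̄₁=49.750, s₁=5.929, n₁=24
x̄₂=52.000, s₂=3.521, n₂=6
s_p² = [23·5.929² + 5·3.521²]/28 = 31.0893
SE = √(s_p²·(1/24+1/6)) = 2.5450
t = (49.750−52.000)/2.5450 = -0.8841
df = 28
p-value (one-sided, H₁ less) = 0.19209
At α=0.01: p ≥ α → fail to reject H₀

reject H₀: no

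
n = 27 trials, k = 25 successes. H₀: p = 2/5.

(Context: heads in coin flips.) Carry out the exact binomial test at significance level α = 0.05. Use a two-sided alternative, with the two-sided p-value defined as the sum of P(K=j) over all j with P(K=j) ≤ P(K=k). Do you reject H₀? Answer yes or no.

reject H₀: yes

Exact binomial: n=27, k=25, p₀=2/5=0.4000
P(X=j) = C(n,j)·p₀^j·(1−p₀)^(n−j); p = Σ P(X=j) over j with P(X=j) ≤ P(X=25)
p-value (two-sided) = 0.00000
At α=0.05: p < α → reject H₀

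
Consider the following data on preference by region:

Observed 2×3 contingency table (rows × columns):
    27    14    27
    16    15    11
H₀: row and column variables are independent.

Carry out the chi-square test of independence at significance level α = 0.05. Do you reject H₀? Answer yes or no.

reject H₀: no

Row totals [68, 42], col totals [43, 29, 38], n=110
χ² = (27−26.58)²/26.58 + (14−17.93)²/17.93 + (27−23.49)²/23.49 + (16−16.42)²/16.42 + (15−11.07)²/11.07 + (11−14.51)²/14.51 = 3.6434
df = 2
p-value (upper-tail) = 0.16175
At α=0.05: p ≥ α → fail to reject H₀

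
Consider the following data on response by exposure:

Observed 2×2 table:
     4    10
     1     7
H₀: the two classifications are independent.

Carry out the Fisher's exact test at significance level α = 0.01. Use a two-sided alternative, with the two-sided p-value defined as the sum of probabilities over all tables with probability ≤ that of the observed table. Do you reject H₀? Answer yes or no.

reject H₀: no

Margins: r₁=14, r₂=8, c₁=5, c₂=17, n=22
p_obs = C(14,4)·C(8,1)/C(22,5); sum pmf over tables with pmf ≤ p_obs
p-value (two-sided) = 0.61297
At α=0.01: p ≥ α → fail to reject H₀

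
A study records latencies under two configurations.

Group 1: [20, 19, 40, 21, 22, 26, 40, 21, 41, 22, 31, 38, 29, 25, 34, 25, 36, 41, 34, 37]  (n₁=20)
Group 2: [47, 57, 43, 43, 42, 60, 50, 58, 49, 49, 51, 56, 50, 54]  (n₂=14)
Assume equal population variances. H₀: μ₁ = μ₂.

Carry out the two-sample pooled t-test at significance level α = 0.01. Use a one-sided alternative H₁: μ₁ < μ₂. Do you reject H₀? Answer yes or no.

x̄₁=30.100, s₁=7.953, n₁=20
x̄₂=50.643, s₂=5.773, n₂=14
s_p² = [19·7.953² + 13·5.773²]/32 = 51.0942
SE = √(s_p²·(1/20+1/14)) = 2.4908
t = (30.100−50.643)/2.4908 = -8.2474
df = 32
p-value (one-sided, H₁ less) = 0.00000
At α=0.01: p < α → reject H₀

reject H₀: yes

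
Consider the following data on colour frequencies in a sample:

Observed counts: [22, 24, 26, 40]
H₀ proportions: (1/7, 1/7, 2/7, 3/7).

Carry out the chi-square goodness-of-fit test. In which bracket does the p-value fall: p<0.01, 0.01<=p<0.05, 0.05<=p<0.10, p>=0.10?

p-value bracket: 0.01<=p<0.05

n = 112; E_i = n·p_i = [16.00, 16.00, 32.00, 48.00]
χ² = (22−16.00)²/16.00 + (24−16.00)²/16.00 + (26−32.00)²/32.00 + (40−48.00)²/48.00 = 8.7083
df = 3
p-value (upper-tail) = 0.03343
→ bracket: 0.01<=p<0.05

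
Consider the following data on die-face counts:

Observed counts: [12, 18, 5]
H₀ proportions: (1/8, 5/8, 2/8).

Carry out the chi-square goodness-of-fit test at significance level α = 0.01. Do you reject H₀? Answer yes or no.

reject H₀: yes

n = 35; E_i = n·p_i = [4.38, 21.88, 8.75]
χ² = (12−4.38)²/4.38 + (18−21.88)²/21.88 + (5−8.75)²/8.75 = 15.5829
df = 2
p-value (upper-tail) = 0.00041
At α=0.01: p < α → reject H₀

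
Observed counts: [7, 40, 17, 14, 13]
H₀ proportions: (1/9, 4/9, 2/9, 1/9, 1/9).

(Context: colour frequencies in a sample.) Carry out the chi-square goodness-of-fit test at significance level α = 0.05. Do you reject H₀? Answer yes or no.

n = 91; E_i = n·p_i = [10.11, 40.44, 20.22, 10.11, 10.11]
χ² = (7−10.11)²/10.11 + (40−40.44)²/40.44 + (17−20.22)²/20.22 + (14−10.11)²/10.11 + (13−10.11)²/10.11 = 3.7967
df = 4
p-value (upper-tail) = 0.43422
At α=0.05: p ≥ α → fail to reject H₀

reject H₀: no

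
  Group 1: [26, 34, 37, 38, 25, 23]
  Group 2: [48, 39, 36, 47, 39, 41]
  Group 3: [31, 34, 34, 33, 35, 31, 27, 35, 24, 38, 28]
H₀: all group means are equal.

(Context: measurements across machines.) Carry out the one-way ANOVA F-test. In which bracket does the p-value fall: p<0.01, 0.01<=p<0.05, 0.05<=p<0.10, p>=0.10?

Group means [30.50, 41.67, 31.82], grand mean 34.043
SSB = Σnᵢ(x̄ᵢ−x̄)² = 478.487; SSW = ΣΣ(x−x̄ᵢ)² = 502.470
MSB = 478.487/2 = 239.2434; MSW = 502.470/20 = 25.1235
F = MSB/MSW = 9.5227
df = (2, 20)
p-value (upper-tail) = 0.00124
→ bracket: p<0.01

p-value bracket: p<0.01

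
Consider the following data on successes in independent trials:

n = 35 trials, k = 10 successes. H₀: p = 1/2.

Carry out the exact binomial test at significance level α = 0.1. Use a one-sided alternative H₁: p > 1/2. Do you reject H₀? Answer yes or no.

Exact binomial: n=35, k=10, p₀=1/2=0.5000
P(X≥10) from Σ C(n,i)·p₀^i·(1−p₀)^(n−i)
p-value (one-sided, H₁ greater) = 0.99701
At α=0.1: p ≥ α → fail to reject H₀

reject H₀: no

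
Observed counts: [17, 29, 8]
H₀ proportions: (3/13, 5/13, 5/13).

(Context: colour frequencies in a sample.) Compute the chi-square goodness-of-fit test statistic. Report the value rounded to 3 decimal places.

test statistic = 12.765

n = 54; E_i = n·p_i = [12.46, 20.77, 20.77]
χ² = (17−12.46)²/12.46 + (29−20.77)²/20.77 + (8−20.77)²/20.77 = 12.7654
df = 2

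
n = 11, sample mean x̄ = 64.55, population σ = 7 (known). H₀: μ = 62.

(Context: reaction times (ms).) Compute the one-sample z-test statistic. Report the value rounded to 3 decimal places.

SE = σ/√n = 7/√11 = 2.1106
z = (x̄−μ₀)/SE = (64.55−62)/2.1106 = 1.2082

test statistic = 1.208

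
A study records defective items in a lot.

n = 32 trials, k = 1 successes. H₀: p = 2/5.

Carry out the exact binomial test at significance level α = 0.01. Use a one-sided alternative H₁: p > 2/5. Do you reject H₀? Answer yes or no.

reject H₀: no

Exact binomial: n=32, k=1, p₀=2/5=0.4000
P(X≥1) from Σ C(n,i)·p₀^i·(1−p₀)^(n−i)
p-value (one-sided, H₁ greater) = 1.00000
At α=0.01: p ≥ α → fail to reject H₀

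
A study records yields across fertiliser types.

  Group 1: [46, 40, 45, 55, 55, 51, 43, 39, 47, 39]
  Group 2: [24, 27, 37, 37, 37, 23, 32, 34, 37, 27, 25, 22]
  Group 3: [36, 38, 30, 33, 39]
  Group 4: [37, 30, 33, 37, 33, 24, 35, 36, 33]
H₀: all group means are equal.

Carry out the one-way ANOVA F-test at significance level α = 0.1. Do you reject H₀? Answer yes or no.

reject H₀: yes

Group means [46.00, 30.17, 35.20, 33.11], grand mean 36.000
SSB = Σnᵢ(x̄ᵢ−x̄)² = 1486.644; SSW = ΣΣ(x−x̄ᵢ)² = 929.356
MSB = 1486.644/3 = 495.5481; MSW = 929.356/32 = 29.0424
F = MSB/MSW = 17.0629
df = (3, 32)
p-value (upper-tail) = 0.00000
At α=0.1: p < α → reject H₀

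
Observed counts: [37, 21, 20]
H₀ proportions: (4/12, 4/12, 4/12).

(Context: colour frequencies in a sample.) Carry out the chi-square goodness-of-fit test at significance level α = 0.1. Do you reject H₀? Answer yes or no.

n = 78; E_i = n·p_i = [26.00, 26.00, 26.00]
χ² = (37−26.00)²/26.00 + (21−26.00)²/26.00 + (20−26.00)²/26.00 = 7.0000
df = 2
p-value (upper-tail) = 0.03020
At α=0.1: p < α → reject H₀

reject H₀: yes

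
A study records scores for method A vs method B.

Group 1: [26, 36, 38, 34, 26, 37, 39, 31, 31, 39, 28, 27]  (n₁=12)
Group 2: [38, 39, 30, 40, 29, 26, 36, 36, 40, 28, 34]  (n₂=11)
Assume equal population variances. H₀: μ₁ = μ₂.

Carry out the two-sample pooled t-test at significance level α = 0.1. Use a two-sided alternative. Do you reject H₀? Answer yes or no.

reject H₀: no

x̄₁=32.667, s₁=5.123, n₁=12
x̄₂=34.182, s₂=5.115, n₂=11
s_p² = [11·5.123² + 10·5.115²]/21 = 26.2049
SE = √(s_p²·(1/12+1/11)) = 2.1368
t = (32.667−34.182)/2.1368 = -0.7091
df = 21
p-value (two-sided) = 0.48608
At α=0.1: p ≥ α → fail to reject H₀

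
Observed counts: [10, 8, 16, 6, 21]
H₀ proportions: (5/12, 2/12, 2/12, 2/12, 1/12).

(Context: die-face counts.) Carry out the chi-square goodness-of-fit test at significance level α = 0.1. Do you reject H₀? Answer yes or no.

reject H₀: yes

n = 61; E_i = n·p_i = [25.42, 10.17, 10.17, 10.17, 5.08]
χ² = (10−25.42)²/25.42 + (8−10.17)²/10.17 + (16−10.17)²/10.17 + (6−10.17)²/10.17 + (21−5.08)²/5.08 = 64.7049
df = 4
p-value (upper-tail) = 0.00000
At α=0.1: p < α → reject H₀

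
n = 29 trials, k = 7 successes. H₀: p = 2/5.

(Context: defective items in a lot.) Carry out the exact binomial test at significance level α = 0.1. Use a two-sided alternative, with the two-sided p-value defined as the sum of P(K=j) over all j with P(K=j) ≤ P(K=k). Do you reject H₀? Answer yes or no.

Exact binomial: n=29, k=7, p₀=2/5=0.4000
P(X=j) = C(n,j)·p₀^j·(1−p₀)^(n−j); p = Σ P(X=j) over j with P(X=j) ≤ P(X=7)
p-value (two-sided) = 0.08987
At α=0.1: p < α → reject H₀

reject H₀: yes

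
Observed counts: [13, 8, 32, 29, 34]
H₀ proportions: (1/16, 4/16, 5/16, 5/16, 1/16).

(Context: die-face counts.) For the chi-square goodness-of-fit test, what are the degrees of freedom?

degrees of freedom = 4

df = k − 1 = 5 − 1 = 4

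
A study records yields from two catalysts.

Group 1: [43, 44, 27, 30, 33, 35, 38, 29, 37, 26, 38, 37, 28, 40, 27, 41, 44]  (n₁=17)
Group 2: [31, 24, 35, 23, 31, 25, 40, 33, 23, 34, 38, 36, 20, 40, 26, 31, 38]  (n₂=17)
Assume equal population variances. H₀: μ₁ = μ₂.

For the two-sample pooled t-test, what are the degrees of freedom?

df = n₁ + n₂ − 2 = 17 + 17 − 2 = 32

degrees of freedom = 32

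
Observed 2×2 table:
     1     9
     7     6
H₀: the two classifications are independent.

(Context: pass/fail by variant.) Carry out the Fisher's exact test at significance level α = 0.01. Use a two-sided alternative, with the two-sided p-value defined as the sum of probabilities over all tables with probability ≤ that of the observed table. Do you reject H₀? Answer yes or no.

reject H₀: no

Margins: r₁=10, r₂=13, c₁=8, c₂=15, n=23
p_obs = C(10,1)·C(13,7)/C(23,8); sum pmf over tables with pmf ≤ p_obs
p-value (two-sided) = 0.07430
At α=0.01: p ≥ α → fail to reject H₀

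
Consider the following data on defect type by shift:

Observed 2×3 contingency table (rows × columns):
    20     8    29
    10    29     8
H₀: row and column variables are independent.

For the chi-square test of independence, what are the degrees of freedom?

df = (r−1)(c−1) = (2−1)·(3−1) = 2

degrees of freedom = 2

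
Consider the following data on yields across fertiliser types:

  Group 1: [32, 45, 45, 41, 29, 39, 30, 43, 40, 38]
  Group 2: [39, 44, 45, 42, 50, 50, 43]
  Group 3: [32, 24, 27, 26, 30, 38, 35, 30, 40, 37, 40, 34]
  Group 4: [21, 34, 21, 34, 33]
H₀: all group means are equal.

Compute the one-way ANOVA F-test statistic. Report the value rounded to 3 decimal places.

test statistic = 10.433

Group means [38.20, 44.71, 32.75, 28.60], grand mean 36.206
SSB = Σnᵢ(x̄ᵢ−x̄)² = 979.080; SSW = ΣΣ(x−x̄ᵢ)² = 938.479
MSB = 979.080/3 = 326.3601; MSW = 938.479/30 = 31.2826
F = MSB/MSW = 10.4326
df = (3, 30)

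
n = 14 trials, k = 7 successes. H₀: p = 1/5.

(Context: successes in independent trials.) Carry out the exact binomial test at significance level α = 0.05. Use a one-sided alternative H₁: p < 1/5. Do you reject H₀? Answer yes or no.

Exact binomial: n=14, k=7, p₀=1/5=0.2000
P(X≤7) from Σ C(n,i)·p₀^i·(1−p₀)^(n−i)
p-value (one-sided, H₁ less) = 0.99760
At α=0.05: p ≥ α → fail to reject H₀

reject H₀: no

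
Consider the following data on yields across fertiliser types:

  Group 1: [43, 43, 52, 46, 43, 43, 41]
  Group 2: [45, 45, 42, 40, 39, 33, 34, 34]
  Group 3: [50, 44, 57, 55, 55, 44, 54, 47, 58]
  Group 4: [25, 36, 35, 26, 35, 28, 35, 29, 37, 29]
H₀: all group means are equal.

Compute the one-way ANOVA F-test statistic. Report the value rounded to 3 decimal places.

test statistic = 30.095

Group means [44.43, 39.00, 51.56, 31.50], grand mean 41.235
SSB = Σnᵢ(x̄ᵢ−x̄)² = 2017.681; SSW = ΣΣ(x−x̄ᵢ)² = 670.437
MSB = 2017.681/3 = 672.5604; MSW = 670.437/30 = 22.3479
F = MSB/MSW = 30.0950
df = (3, 30)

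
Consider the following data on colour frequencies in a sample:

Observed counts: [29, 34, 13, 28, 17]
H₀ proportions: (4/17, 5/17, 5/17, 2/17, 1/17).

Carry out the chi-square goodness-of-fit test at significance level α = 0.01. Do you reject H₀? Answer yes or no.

n = 121; E_i = n·p_i = [28.47, 35.59, 35.59, 14.24, 7.12]
χ² = (29−28.47)²/28.47 + (34−35.59)²/35.59 + (13−35.59)²/35.59 + (28−14.24)²/14.24 + (17−7.12)²/7.12 = 41.4483
df = 4
p-value (upper-tail) = 0.00000
At α=0.01: p < α → reject H₀

reject H₀: yes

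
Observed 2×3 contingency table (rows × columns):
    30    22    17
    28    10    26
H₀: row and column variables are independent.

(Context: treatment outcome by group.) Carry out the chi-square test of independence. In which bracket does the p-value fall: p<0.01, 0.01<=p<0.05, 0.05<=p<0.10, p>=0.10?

p-value bracket: 0.01<=p<0.05

Row totals [69, 64], col totals [58, 32, 43], n=133
χ² = (30−30.09)²/30.09 + (22−16.60)²/16.60 + (17−22.31)²/22.31 + (28−27.91)²/27.91 + (10−15.40)²/15.40 + (26−20.69)²/20.69 = 6.2736
df = 2
p-value (upper-tail) = 0.04342
→ bracket: 0.01<=p<0.05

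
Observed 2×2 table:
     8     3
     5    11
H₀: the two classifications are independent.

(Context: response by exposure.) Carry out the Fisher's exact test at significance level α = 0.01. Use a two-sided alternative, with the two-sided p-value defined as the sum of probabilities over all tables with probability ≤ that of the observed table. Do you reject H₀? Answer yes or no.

reject H₀: no

Margins: r₁=11, r₂=16, c₁=13, c₂=14, n=27
p_obs = C(11,8)·C(16,5)/C(27,13); sum pmf over tables with pmf ≤ p_obs
p-value (two-sided) = 0.05424
At α=0.01: p ≥ α → fail to reject H₀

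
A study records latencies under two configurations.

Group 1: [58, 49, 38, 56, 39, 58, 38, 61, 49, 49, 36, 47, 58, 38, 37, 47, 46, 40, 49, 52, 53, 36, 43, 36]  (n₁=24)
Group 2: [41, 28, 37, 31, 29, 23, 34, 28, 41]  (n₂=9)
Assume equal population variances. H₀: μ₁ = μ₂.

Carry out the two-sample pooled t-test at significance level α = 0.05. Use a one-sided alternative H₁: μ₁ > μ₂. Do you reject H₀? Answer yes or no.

x̄₁=46.375, s₁=8.192, n₁=24
x̄₂=32.444, s₂=6.247, n₂=9
s_p² = [23·8.192² + 8·6.247²]/31 = 59.8660
SE = √(s_p²·(1/24+1/9)) = 3.0243
t = (46.375−32.444)/3.0243 = 4.6063
df = 31
p-value (one-sided, H₁ greater) = 0.00003
At α=0.05: p < α → reject H₀

reject H₀: yes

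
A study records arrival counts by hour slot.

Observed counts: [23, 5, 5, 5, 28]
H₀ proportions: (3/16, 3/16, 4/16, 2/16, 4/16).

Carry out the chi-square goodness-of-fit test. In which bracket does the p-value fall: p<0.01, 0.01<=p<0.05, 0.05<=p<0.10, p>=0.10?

n = 66; E_i = n·p_i = [12.38, 12.38, 16.50, 8.25, 16.50]
χ² = (23−12.38)²/12.38 + (5−12.38)²/12.38 + (5−16.50)²/16.50 + (5−8.25)²/8.25 + (28−16.50)²/16.50 = 30.8283
df = 4
p-value (upper-tail) = 0.00000
→ bracket: p<0.01

p-value bracket: p<0.01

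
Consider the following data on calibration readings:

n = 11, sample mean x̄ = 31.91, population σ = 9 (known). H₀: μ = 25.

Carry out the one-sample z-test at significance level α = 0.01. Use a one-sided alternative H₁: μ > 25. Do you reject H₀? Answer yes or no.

reject H₀: yes

SE = σ/√n = 9/√11 = 2.7136
z = (x̄−μ₀)/SE = (31.91−25)/2.7136 = 2.5464
p-value (one-sided, H₁ greater) = 0.00544
At α=0.01: p < α → reject H₀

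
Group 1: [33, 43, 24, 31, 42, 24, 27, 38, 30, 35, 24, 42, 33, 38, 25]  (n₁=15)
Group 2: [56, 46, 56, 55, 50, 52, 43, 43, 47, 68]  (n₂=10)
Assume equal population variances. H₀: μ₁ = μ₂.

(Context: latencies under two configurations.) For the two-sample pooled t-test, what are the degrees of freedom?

degrees of freedom = 23

df = n₁ + n₂ − 2 = 15 + 10 − 2 = 23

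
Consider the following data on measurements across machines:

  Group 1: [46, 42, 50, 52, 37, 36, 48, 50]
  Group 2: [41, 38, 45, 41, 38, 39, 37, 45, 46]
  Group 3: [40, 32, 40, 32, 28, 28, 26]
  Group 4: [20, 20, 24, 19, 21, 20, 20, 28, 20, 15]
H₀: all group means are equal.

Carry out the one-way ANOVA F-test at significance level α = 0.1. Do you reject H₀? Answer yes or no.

Group means [45.12, 41.11, 32.29, 20.70], grand mean 34.235
SSB = Σnᵢ(x̄ᵢ−x̄)² = 3232.825; SSW = ΣΣ(x−x̄ᵢ)² = 655.292
MSB = 3232.825/3 = 1077.6084; MSW = 655.292/30 = 21.8431
F = MSB/MSW = 49.3341
df = (3, 30)
p-value (upper-tail) = 0.00000
At α=0.1: p < α → reject H₀

reject H₀: yes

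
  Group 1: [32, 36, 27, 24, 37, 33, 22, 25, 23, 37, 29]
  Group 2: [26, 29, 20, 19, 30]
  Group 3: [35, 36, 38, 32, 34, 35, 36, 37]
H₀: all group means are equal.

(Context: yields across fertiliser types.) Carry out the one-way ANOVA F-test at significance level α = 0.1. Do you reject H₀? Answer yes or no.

Group means [29.55, 24.80, 35.38], grand mean 30.500
SSB = Σnᵢ(x̄ᵢ−x̄)² = 362.598; SSW = ΣΣ(x−x̄ᵢ)² = 455.402
MSB = 362.598/2 = 181.2989; MSW = 455.402/21 = 21.6858
F = MSB/MSW = 8.3602
df = (2, 21)
p-value (upper-tail) = 0.00213
At α=0.1: p < α → reject H₀

reject H₀: yes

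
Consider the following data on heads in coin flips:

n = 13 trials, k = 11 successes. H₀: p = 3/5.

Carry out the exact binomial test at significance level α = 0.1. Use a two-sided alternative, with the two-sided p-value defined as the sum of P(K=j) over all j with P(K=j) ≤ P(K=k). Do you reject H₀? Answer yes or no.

reject H₀: yes

Exact binomial: n=13, k=11, p₀=3/5=0.6000
P(X=j) = C(n,j)·p₀^j·(1−p₀)^(n−j); p = Σ P(X=j) over j with P(X=j) ≤ P(X=11)
p-value (two-sided) = 0.08999
At α=0.1: p < α → reject H₀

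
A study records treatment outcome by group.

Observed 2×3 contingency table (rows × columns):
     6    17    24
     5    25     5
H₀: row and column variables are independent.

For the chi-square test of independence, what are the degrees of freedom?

degrees of freedom = 2

df = (r−1)(c−1) = (2−1)·(3−1) = 2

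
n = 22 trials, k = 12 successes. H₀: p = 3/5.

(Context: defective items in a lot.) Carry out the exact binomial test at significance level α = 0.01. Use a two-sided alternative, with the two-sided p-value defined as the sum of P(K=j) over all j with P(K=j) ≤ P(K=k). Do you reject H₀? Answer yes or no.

reject H₀: no

Exact binomial: n=22, k=12, p₀=3/5=0.6000
P(X=j) = C(n,j)·p₀^j·(1−p₀)^(n−j); p = Σ P(X=j) over j with P(X=j) ≤ P(X=12)
p-value (two-sided) = 0.66547
At α=0.01: p ≥ α → fail to reject H₀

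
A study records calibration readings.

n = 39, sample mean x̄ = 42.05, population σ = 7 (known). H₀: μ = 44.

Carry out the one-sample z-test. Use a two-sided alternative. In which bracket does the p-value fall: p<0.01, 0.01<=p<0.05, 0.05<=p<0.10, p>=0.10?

SE = σ/√n = 7/√39 = 1.1209
z = (x̄−μ₀)/SE = (42.05−44)/1.1209 = -1.7397
p-value (two-sided) = 0.08192
→ bracket: 0.05<=p<0.10

p-value bracket: 0.05<=p<0.10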